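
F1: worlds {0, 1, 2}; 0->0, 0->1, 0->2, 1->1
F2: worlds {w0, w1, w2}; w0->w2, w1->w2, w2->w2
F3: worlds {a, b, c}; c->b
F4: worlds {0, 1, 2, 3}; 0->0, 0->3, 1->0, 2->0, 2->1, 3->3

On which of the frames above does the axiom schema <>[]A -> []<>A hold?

This is the axiom for convergence; its first-order frame correspondent is forall x forall y forall z (Rxy & Rxz -> exists w (Ryw & Rzw)).
F1: fails — R00 and R02 but 0 and 2 have no common successor.
F2: holds.
F3: fails — Rcb and Rcb but b and b have no common successor.
F4: holds.
Valid on: F2, F4.

F2, F4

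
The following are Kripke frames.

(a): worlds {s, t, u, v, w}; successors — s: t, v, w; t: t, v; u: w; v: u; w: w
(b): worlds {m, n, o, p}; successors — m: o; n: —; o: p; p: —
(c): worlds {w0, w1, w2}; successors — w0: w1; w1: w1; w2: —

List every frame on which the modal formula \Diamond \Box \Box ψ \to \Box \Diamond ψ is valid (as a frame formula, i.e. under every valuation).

This is the axiom for a generalized confluence (Geach) condition; its first-order frame correspondent is \forall x \forall y \forall z ((xRy \wedge xRz) \to \exists w (y R^2 w \wedge zRw)).
(a): fails — sRt, sRw but no w* with tR²w* and wRw*.
(b): fails — mRo, mRo but no w with oR²w and oRw.
(c): holds.
Valid on: (c).

(c)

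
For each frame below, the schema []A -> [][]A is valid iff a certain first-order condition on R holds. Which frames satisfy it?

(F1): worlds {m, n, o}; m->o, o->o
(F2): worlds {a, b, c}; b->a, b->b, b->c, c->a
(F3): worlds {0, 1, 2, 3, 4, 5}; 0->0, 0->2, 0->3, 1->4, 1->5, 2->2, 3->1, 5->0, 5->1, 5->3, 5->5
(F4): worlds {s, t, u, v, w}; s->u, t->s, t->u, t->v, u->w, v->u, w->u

(F1), (F2)

This is the axiom for transitivity; its first-order frame correspondent is forall x forall y forall z (Rxy & Ryz -> Rxz).
(F1): holds.
(F2): holds.
(F3): fails — R31 and R14 but not R34.
(F4): fails — Ruw and Rwu but not Ruu.
Valid on: (F1), (F2).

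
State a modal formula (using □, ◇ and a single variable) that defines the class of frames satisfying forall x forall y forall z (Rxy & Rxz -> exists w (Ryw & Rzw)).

◇□ψ → □◇ψ

A defining formula is ◇□ψ → □◇ψ (the .2 axiom).
Suppose ◇□ψ→□◇ψ is valid. Take Rxy, Rxz and set V(ψ)={w : Ryw}. Then □ψ at y so ◇□ψ at x, so □◇ψ at x, so ◇ψ at z, giving w with Rzw and Ryw.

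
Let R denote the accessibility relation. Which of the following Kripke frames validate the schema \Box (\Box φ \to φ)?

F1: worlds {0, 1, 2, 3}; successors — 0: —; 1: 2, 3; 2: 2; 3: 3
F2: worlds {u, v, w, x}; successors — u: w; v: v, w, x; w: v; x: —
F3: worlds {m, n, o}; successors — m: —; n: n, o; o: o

Frame correspondent (Sahlqvist): \forall x \forall y (Rxy \to Ryy) — i.e. shift-reflexivity.
F1: condition met.
F2: fails — Ruw but not Rww.
F3: condition met.
Valid on: F1, F3.

F1, F3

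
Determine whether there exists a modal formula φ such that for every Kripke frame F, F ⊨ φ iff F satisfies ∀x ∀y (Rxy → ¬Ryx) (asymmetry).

Not modally definable

Modal frame validity is preserved under surjective bounded morphisms.
The 5-cycle (worlds s,t,u,v,w with s→t→u→v→w→s) is asymmetric. Mapping every world to a single reflexive point • is a surjective bounded morphism, and the reflexive point is not asymmetric (R•• but asymmetry requires ¬R••).
Hence asymmetry is not modally definable.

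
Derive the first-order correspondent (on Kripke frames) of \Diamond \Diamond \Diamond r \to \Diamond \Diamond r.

\forall x \forall y (x R^3 y \to \exists w (y = w \wedge x R^2 w))

This is a Sahlqvist (Geach-type) schema ◇^3□^0r → □^0◇^2r.
First-order correspondent: \forall x \forall y (x R^3 y \to \exists w (y = w \wedge x R^2 w)).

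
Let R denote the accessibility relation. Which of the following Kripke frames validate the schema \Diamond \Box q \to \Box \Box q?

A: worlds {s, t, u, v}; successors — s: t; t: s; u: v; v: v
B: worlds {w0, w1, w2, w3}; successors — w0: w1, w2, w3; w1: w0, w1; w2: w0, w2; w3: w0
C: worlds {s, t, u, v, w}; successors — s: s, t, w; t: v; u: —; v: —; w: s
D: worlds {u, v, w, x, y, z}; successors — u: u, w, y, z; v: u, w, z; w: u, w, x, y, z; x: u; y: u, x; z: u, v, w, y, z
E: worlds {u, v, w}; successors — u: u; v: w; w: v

A, E

Frame correspondent (Sahlqvist): \forall x \forall y \forall z ((xRy \wedge x R^2 z) \to \exists w (yRw \wedge z = w)) — i.e. a generalized confluence (Geach) condition.
A: holds.
B: fails — w0Rw1, w0R²w2 but no w with w1Rw and w2=w.
C: fails — sRs, sR²v but no w* with sRw* and v=w*.
D: fails — uRu, uR²v but no t with uRt and v=t.
E: holds.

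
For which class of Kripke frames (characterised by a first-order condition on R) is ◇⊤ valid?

◇⊤ holds at w iff w has a successor, so frame-validity of ◇⊤ is exactly seriality. Equivalently via □q → ◇q:
Suppose □q→◇q is valid. At any x set V(q)=W. Then □q at x, so ◇q at x, so x has a successor.
Conversely, on a frame with seriality the schema holds at every world under every valuation.
So the correspondent is seriality.

seriality: ∀x ∃y Rxy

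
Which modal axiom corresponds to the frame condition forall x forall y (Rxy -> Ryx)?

The condition is symmetry. The B schema ψ → □◇ψ defines it.

ψ → □◇ψ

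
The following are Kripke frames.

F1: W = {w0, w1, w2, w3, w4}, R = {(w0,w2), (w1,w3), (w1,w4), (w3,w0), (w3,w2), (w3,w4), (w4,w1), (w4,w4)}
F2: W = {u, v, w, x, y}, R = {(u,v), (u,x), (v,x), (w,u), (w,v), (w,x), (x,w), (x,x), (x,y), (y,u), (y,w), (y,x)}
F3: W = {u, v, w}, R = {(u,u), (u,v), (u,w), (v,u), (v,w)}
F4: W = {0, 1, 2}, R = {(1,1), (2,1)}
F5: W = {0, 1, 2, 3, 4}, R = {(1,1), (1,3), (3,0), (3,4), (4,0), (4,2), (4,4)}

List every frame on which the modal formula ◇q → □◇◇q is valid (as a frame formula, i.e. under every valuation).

F4

Frame correspondent (Sahlqvist): ∀x ∀y ∀z ((xRy ∧ xRz) → ∃w (y = w ∧ zR²w)) — i.e. a generalized confluence (Geach) condition.
F1: fails — w0Rw2, w0Rw2 but no w with w2=w and w2R²w.
F2: fails — uRv, uRv but no t with v=t and vR²t.
F3: fails — uRu, uRw but no t with u=t and wR²t.
F4: holds.
F5: fails — 1R1, 1R3 but no w with 1=w and 3R²w.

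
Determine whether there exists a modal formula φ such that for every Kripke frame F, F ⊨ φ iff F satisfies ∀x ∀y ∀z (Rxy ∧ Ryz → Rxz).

The condition is transitivity. A defining modal formula is □r → □□r.
Suppose □r→□□r is valid. Take Rxy, Ryz and set V(r)={w : Rxw}. Then □r at x, so □□r at x, so □r at y, so r at z, i.e. Rxz.

Yes — defined by □r → □□r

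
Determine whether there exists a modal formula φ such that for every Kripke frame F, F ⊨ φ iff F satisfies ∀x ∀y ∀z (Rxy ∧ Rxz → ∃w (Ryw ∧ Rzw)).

Yes — defined by ◇□q → □◇q

Yes: it is convergence, defined by the .2 schema ◇□q → □◇q.
Suppose ◇□q→□◇q is valid. Take Rxy, Rxz and set V(q)={w : Ryw}. Then □q at y so ◇□q at x, so □◇q at x, so ◇q at z, giving w with Rzw and Ryw.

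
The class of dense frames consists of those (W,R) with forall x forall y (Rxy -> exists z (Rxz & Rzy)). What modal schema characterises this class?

A defining formula is □□q → □q (the C4 axiom).

□□q → □q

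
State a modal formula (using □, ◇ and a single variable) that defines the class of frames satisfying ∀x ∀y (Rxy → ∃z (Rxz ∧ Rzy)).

The condition is density. The C4 schema □□s → □s defines it.
Suppose □□s→□s is valid. Take Rxy and set V(s)={w : xR²w}. Then □□s at x, so □s at x, so s at y, i.e. ∃z(Rxz∧Rzy).

□□s → □s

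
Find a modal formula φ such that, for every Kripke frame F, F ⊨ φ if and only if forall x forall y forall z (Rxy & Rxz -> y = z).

A defining formula is ◇p → □p (the CD axiom).
Suppose ◇p→□p is valid. Take Rxy, Rxz and set V(p)={y}. Then ◇p at x, so □p at x, so p at z, i.e. z=y.

◇p → □p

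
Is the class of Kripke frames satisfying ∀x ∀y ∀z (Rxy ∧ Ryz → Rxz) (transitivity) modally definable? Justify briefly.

Definable; □r → □□r defines it

The condition is transitivity. A defining modal formula is □r → □□r.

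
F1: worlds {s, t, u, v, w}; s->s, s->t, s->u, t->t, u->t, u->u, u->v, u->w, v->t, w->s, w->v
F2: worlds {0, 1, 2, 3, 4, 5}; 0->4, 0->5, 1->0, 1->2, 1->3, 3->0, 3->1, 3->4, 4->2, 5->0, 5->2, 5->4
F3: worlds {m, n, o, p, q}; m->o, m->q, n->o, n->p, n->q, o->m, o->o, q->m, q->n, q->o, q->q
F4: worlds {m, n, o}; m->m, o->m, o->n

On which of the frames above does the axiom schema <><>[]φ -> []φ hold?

none

Frame correspondent (Sahlqvist): forall x forall y forall z ((x R^2 y & xRz) -> exists w (yRw & z = w)) — i.e. a generalized confluence (Geach) condition.
F1: fails — sR²t, sRs but no w* with tRw* and s=w*.
F2: fails — 0R²2, 0R4 but no w with 2Rw and 4=w.
F3: fails — mR²o, mRq but no w with oRw and q=w.
F4: fails — oR²m, oRn but no w with mRw and n=w.
Valid on no frame.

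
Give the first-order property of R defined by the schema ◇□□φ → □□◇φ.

∀x ∀y ∀z ((xRy ∧ xR²z) → ∃w (yR²w ∧ zRw))

This is a Sahlqvist (Geach-type) schema ◇^1□^2φ → □^2◇^1φ.
Minimal-valuation argument: fix x; take any y with xR^1y and any z with xR^2z. Set V(φ) to the set of worlds R-reachable from y in exactly 2 steps. Then □^2φ holds at y, so the antecedent holds at x; validity forces ◇^1φ at z, giving a w with zR^1w and yR^2w.
First-order correspondent: ∀x ∀y ∀z ((xRy ∧ xR²z) → ∃w (yR²w ∧ zRw)).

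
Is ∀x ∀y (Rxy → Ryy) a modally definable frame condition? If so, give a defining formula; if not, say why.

Definable; □(□r → r) defines it

The condition is shift-reflexivity. A defining modal formula is □(□r → r).
Suppose □(□r→r) is valid. Take Rxy and set V(r)={w : Ryw}. Then at y, □r holds; since □(□r→r) at x, □r→r at y, so r at y, i.e. Ryy.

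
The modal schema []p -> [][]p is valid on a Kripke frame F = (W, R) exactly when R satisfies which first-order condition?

transitivity: forall x forall y forall z (Rxy & Ryz -> Rxz)

This is the 4 axiom.
It corresponds to transitivity: forall x forall y forall z (Rxy & Ryz -> Rxz).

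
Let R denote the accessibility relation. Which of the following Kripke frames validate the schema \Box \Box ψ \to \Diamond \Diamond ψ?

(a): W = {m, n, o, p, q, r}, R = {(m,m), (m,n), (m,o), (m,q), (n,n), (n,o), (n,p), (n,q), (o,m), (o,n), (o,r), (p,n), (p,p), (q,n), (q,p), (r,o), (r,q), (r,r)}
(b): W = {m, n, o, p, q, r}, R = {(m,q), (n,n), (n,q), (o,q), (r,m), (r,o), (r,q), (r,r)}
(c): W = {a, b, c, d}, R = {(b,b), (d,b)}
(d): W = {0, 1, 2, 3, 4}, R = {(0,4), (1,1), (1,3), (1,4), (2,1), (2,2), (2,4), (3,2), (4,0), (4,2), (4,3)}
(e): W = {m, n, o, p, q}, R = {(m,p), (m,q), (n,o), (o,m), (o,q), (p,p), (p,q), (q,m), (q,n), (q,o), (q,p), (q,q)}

Frame correspondent (Sahlqvist): \forall x \exists w (x R^2 w \wedge x R^2 w) — i.e. a generalized confluence (Geach) condition.
(a): ✓.
(b): fails — at m but no w with mR²w and mR²w.
(c): fails — at a but no w with aR²w and aR²w.
(d): ✓.
(e): ✓.
Valid on: (a), (d), (e).

(a), (d), (e)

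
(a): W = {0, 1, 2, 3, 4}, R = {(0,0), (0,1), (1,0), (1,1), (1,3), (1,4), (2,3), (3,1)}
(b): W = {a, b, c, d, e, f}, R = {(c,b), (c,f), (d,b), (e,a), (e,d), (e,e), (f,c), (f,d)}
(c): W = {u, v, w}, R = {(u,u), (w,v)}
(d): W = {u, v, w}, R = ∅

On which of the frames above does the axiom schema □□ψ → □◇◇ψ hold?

(d)

This is the axiom for a generalized confluence (Geach) condition; its first-order frame correspondent is ∀x ∀z (xRz → ∃w (xR²w ∧ zR²w)).
(a): fails — 1R4 but no w with 1R²w and 4R²w.
(b): fails — cRb but no w with cR²w and bR²w.
(c): fails — wRv but no t with wR²t and vR²t.
(d): condition met.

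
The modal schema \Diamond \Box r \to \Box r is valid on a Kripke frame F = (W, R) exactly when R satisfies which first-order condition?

The Euclidean property

Equivalently (dual form): ◇r → □◇r.
Suppose ◇r→□◇r is valid. Take Rxy, Rxz and set V(r)={y}. Then ◇r at x, so □◇r at x, so ◇r at z, so some w with Rzw has r; w=y, i.e. Rzy. By symmetry of the argument, Ryz.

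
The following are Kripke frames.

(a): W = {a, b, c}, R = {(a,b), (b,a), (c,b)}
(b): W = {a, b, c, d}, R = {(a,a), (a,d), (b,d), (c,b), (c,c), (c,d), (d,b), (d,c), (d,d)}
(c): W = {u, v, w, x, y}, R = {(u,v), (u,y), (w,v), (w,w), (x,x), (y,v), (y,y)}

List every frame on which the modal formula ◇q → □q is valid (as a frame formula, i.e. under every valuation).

This is the axiom for partial functionality; its first-order frame correspondent is ∀x ∀y ∀z (Rxy ∧ Rxz → y = z).
(a): satisfies the condition.
(b): fails — a sees both a and d.
(c): fails — u sees both v and y.
Valid on: (a).

(a)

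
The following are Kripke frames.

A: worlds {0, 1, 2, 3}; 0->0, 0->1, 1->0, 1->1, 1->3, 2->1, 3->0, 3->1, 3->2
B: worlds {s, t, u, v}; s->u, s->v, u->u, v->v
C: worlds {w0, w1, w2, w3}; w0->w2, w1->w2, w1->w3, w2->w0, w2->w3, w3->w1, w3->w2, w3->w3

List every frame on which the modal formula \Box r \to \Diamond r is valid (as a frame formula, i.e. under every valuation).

This is the axiom for seriality; its first-order frame correspondent is \forall x \exists y Rxy.
A: condition met.
B: fails — world t has no successor.
C: condition met.

A, C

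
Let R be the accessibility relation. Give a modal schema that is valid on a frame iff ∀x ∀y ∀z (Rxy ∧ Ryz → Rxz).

This is transitivity; the standard corresponding axiom is 4: □s → □□s.
Suppose □s→□□s is valid. Take Rxy, Ryz and set V(s)={w : Rxw}. Then □s at x, so □□s at x, so □s at y, so s at z, i.e. Rxz.

□s → □□s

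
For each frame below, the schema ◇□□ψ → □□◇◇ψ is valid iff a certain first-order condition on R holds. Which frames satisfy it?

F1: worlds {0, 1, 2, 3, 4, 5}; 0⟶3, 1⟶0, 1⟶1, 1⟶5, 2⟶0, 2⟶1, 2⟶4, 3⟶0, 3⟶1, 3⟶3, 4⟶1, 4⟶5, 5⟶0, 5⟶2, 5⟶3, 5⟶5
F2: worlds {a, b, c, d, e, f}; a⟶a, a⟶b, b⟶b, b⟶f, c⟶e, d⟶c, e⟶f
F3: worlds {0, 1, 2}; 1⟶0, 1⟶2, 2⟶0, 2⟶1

F1

The schema corresponds to a generalized confluence (Geach) condition: ∀x ∀y ∀z ((xRy ∧ xR²z) → ∃w (yR²w ∧ zR²w)).
F1: holds.
F2: fails — aRa, aR²f but no w with aR²w and fR²w.
F3: fails — 1R0, 1R²0 but no w with 0R²w and 0R²w.
Valid on: F1.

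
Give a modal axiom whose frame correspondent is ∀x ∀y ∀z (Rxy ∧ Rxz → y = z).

◇s → □s

The condition is partial functionality. The CD schema ◇s → □s defines it.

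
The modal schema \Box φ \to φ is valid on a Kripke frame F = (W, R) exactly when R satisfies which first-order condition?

This is the T axiom.
It corresponds to reflexivity: \forall x Rxx.

Reflexivity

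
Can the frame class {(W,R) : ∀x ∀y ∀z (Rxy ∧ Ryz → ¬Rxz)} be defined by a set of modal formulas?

Not definable by any modal formula

Any modally definable frame class is closed under surjective bounded morphisms.
The 5-cycle (worlds 0,1,2,3,4 with 0→1→2→3→4→0) is intransitive. Mapping every world to a single reflexive point • is a surjective bounded morphism; the reflexive point is not intransitive (R••∧R•• but R••).
Hence intransitivity is not modally definable.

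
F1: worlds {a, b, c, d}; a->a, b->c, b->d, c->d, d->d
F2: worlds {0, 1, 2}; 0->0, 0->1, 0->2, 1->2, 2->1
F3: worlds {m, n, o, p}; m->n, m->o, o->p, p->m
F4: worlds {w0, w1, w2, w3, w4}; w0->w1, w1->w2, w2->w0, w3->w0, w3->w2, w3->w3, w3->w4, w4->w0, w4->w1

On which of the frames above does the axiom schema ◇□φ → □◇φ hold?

F1

This is the axiom for convergence; its first-order frame correspondent is ∀x ∀y ∀z (Rxy ∧ Rxz → ∃w (Ryw ∧ Rzw)).
F1: condition met.
F2: fails — R02 and R01 but 2 and 1 have no common successor.
F3: fails — Rmo and Rmn but o and n have no common successor.
F4: fails — Rw3w2 and Rw3w0 but w2 and w0 have no common successor.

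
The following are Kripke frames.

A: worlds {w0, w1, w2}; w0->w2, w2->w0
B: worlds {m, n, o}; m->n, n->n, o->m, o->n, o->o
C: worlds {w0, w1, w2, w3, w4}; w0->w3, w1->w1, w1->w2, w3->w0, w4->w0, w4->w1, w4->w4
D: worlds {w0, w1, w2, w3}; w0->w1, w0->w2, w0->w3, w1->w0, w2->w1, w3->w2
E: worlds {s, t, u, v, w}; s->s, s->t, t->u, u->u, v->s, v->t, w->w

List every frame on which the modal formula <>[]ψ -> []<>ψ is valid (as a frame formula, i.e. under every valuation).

A, B

This is the axiom for convergence; its first-order frame correspondent is forall x forall y forall z (Rxy & Rxz -> exists w (Ryw & Rzw)).
A: holds.
B: holds.
C: fails — Rw1w2 and Rw1w2 but w2 and w2 have no common successor.
D: fails — Rw0w1 and Rw0w2 but w1 and w2 have no common successor.
E: fails — Rss and Rst but s and t have no common successor.
Valid on: A, B.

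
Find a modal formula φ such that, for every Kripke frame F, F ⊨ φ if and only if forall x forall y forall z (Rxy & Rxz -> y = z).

The condition is partial functionality. The CD schema ◇r → □r defines it.

◇r → □r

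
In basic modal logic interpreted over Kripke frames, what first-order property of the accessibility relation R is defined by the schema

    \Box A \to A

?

Suppose □A→A is valid. At any x set V(A)={w : Rxw}. Then □A holds at x, so A holds at x, i.e. Rxx.

Reflexivity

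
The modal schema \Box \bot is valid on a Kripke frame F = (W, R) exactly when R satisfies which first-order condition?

Emptiness of R

This schema is the Ver axiom.
Its frame correspondent is emptiness of R — \forall x \forall y \neg Rxy.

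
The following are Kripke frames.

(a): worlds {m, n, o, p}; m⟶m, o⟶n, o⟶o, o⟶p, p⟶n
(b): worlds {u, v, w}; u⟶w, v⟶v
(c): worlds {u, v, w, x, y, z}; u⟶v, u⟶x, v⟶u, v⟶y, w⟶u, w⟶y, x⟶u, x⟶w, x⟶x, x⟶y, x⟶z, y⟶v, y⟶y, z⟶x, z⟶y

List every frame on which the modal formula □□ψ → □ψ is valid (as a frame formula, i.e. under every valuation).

none

The schema corresponds to density: ∀x ∀y (Rxy → ∃z (Rxz ∧ Rzy)).
(a): fails — Rpn but no z with Rpz and Rzn.
(b): fails — Ruw but no z with Ruz and Rzw.
(c): fails — Ruv but no t with Rut and Rtv.
Valid on no frame.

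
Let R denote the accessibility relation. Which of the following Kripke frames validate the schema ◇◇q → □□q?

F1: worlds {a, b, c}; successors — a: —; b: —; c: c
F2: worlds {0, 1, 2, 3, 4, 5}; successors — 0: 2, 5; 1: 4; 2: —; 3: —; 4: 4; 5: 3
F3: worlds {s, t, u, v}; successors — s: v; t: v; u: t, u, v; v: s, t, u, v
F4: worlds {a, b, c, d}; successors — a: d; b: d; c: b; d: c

F1, F2, F4

The schema corresponds to a generalized confluence (Geach) condition: ∀x ∀y ∀z ((xR²y ∧ xR²z) → ∃w (y = w ∧ z = w)).
F1: satisfies the condition.
F2: satisfies the condition.
F3: fails — sR²s, sR²t but s ≠ t.
F4: satisfies the condition.
Valid on: F1, F2, F4.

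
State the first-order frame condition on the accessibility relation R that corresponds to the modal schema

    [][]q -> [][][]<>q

forall x forall z (x R^3 z -> exists w (x R^2 w & zRw))

This is a Sahlqvist (Geach-type) schema ◇^0□^2q → □^3◇^1q.
Minimal-valuation argument: fix x; take any y with xR^0y and any z with xR^3z. Set V(q) to the set of worlds R-reachable from y in exactly 2 steps. Then □^2q holds at y, so the antecedent holds at x; validity forces ◇^1q at z, giving a w with zR^1w and yR^2w.
First-order correspondent: forall x forall z (x R^3 z -> exists w (x R^2 w & zRw)).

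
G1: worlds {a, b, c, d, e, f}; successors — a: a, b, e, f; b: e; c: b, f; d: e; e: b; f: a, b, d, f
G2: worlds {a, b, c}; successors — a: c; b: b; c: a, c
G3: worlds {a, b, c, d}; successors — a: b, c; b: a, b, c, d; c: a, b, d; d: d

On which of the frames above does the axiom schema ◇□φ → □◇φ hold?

G2

The schema corresponds to convergence: ∀x ∀y ∀z (Rxy ∧ Rxz → ∃w (Ryw ∧ Rzw)).
G1: fails — Rab and Rae but b and e have no common successor.
G2: condition met.
G3: fails — Rba and Rbd but a and d have no common successor.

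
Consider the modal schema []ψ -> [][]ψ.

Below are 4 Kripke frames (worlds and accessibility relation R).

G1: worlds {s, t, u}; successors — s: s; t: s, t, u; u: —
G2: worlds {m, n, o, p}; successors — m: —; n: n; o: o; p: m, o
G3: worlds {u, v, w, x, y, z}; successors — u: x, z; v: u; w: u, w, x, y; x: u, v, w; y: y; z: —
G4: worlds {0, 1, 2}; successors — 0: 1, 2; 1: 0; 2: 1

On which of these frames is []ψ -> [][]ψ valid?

The schema corresponds to transitivity: forall x forall y forall z (Rxy & Ryz -> Rxz).
G1: satisfies the condition.
G2: satisfies the condition.
G3: fails — Rxw and Rwx but not Rxx.
G4: fails — R01 and R10 but not R00.

G1, G2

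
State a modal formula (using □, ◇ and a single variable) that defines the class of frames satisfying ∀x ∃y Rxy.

□r → ◇r

The condition is seriality. The D schema □r → ◇r defines it.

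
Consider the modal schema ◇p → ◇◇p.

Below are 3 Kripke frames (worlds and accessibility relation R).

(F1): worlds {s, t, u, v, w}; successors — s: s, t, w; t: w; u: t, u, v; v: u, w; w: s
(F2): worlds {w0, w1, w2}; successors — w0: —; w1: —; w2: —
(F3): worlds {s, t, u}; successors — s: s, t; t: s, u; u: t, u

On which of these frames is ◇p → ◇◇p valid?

The schema corresponds to a generalized confluence (Geach) condition: ∀x ∀y (xRy → ∃w (y = w ∧ xR²w)).
(F1): fails — tRw but no w* with w=w* and tR²w*.
(F2): ✓.
(F3): ✓.

(F2), (F3)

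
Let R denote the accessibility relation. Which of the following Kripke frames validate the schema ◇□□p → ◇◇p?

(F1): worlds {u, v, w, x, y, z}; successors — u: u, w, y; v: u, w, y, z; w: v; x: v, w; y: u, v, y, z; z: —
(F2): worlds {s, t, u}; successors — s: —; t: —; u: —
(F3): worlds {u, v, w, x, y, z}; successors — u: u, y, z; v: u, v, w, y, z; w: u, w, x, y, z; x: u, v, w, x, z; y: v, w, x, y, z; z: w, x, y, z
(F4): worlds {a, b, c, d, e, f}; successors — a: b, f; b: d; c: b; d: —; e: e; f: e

The schema corresponds to a generalized confluence (Geach) condition: ∀x ∀y (xRy → ∃w (yR²w ∧ xR²w)).
(F1): fails — vRz but no t with zR²t and vR²t.
(F2): satisfies the condition.
(F3): satisfies the condition.
(F4): fails — aRb but no w with bR²w and aR²w.

(F2), (F3)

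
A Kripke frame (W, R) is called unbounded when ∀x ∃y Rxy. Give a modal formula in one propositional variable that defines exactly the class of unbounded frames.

A defining formula is □r → ◇r (the D axiom).

□r → ◇r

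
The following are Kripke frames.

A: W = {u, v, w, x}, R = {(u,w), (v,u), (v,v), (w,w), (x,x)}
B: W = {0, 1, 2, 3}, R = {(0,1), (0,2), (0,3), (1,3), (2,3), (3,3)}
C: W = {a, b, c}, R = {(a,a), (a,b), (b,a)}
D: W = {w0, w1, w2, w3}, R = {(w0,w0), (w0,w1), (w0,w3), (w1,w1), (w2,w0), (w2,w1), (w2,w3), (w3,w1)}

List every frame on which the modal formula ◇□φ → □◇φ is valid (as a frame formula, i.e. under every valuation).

The schema corresponds to convergence: ∀x ∀y ∀z (Rxy ∧ Rxz → ∃w (Ryw ∧ Rzw)).
A: fails — Rvv and Rvu but v and u have no common successor.
B: satisfies the condition.
C: satisfies the condition.
D: satisfies the condition.
Valid on: B, C, D.

B, C, D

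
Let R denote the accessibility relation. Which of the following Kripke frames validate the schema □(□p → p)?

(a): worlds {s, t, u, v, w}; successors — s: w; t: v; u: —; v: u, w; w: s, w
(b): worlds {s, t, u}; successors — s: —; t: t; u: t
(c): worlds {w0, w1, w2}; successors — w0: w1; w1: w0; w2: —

Frame correspondent (Sahlqvist): ∀x ∀y (Rxy → Ryy) — i.e. shift-reflexivity.
(a): fails — Rtv but not Rvv.
(b): ✓.
(c): fails — Rw0w1 but not Rw1w1.
Valid on: (b).

(b)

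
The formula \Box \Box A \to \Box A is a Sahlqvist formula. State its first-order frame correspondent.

Suppose □□A→□A is valid. Take Rxy and set V(A)={w : xR²w}. Then □□A at x, so □A at x, so A at y, i.e. ∃z(Rxz∧Rzy).
Conversely, any frame satisfying \forall x \forall y (Rxy \to \exists z (Rxz \wedge Rzy)) validates the schema.
So the correspondent is density.

density: \forall x \forall y (Rxy \to \exists z (Rxz \wedge Rzy))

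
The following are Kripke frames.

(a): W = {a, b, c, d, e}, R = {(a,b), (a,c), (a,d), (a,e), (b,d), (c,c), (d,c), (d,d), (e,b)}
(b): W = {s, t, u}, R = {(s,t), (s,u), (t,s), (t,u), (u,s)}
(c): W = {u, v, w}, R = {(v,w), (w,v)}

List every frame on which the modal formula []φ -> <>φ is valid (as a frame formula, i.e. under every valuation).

Frame correspondent (Sahlqvist): forall x exists y Rxy — i.e. seriality.
(a): ✓.
(b): ✓.
(c): fails — world u has no successor.

(a), (b)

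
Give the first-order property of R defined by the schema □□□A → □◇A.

This is a Sahlqvist (Geach-type) schema ◇^0□^3A → □^1◇^1A.
Minimal-valuation argument: fix x; take any y with xR^0y and any z with xR^1z. Set V(A) to the set of worlds R-reachable from y in exactly 3 steps. Then □^3A holds at y, so the antecedent holds at x; validity forces ◇^1A at z, giving a w with zR^1w and yR^3w.
First-order correspondent: ∀x ∀z (xRz → ∃w (xR³w ∧ zRw)).

∀x ∀z (xRz → ∃w (xR³w ∧ zRw))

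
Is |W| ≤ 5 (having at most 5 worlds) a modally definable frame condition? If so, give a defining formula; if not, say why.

Modal frame validity is preserved under disjoint unions.
Any modal formula valid on each of 6 disjoint one-world frames is valid on their disjoint union (validity is preserved under disjoint unions). Each one-world frame has |W|=1≤5, but the union has |W|=6.
Hence having at most 5 worlds is not modally definable.

Not modally definable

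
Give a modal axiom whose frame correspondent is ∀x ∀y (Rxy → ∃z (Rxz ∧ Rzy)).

A defining formula is □□s → □s (the C4 axiom).

□□s → □s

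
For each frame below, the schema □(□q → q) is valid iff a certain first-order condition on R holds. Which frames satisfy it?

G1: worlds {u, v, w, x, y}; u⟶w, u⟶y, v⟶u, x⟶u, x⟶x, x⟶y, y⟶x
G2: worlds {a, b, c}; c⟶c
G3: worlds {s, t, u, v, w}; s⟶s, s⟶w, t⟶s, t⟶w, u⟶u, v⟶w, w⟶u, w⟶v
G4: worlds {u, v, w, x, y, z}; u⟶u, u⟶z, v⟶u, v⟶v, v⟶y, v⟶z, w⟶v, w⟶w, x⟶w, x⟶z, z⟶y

Frame correspondent (Sahlqvist): ∀x ∀y (Rxy → Ryy) — i.e. shift-reflexivity.
G1: fails — Ruw but not Rww.
G2: satisfies the condition.
G3: fails — Rvw but not Rww.
G4: fails — Ruz but not Rzz.
Valid on: G2.

G2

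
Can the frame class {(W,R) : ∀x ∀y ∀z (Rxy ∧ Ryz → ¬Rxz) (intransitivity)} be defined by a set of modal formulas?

Any modally definable frame class is closed under surjective bounded morphisms.
The 3-cycle (worlds a,b,c with a→b→c→a) is intransitive. Mapping every world to a single reflexive point • is a surjective bounded morphism; the reflexive point is not intransitive (R••∧R•• but R••).
So the class is not modally definable.

No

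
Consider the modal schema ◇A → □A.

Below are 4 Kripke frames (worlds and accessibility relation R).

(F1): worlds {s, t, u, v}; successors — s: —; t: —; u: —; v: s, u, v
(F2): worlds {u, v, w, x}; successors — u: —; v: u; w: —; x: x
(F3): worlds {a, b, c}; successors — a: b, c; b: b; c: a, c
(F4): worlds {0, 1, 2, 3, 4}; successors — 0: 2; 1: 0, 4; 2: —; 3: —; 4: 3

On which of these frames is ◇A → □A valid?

(F2)

This is the axiom for partial functionality; its first-order frame correspondent is ∀x ∀y ∀z (Rxy ∧ Rxz → y = z).
(F1): fails — v sees both s and u.
(F2): satisfies the condition.
(F3): fails — a sees both b and c.
(F4): fails — 1 sees both 0 and 4.
Valid on: (F2).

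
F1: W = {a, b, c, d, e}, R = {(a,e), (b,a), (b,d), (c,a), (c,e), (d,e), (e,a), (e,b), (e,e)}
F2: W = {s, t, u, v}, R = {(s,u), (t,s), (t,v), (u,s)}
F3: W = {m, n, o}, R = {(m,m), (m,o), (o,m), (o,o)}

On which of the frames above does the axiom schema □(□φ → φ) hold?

F3

Frame correspondent (Sahlqvist): ∀x ∀y (Rxy → Ryy) — i.e. shift-reflexivity.
F1: fails — Reb but not Rbb.
F2: fails — Rsu but not Ruu.
F3: satisfies the condition.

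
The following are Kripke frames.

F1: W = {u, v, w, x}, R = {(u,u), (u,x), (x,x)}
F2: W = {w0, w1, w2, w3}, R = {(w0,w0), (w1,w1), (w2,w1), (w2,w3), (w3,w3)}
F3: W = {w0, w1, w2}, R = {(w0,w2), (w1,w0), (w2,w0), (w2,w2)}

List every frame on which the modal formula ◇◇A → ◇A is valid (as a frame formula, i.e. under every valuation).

The schema corresponds to transitivity: ∀x ∀y ∀z (Rxy ∧ Ryz → Rxz).
F1: ✓.
F2: ✓.
F3: fails — Rw0w2 and Rw2w0 but not Rw0w0.
Valid on: F1, F2.

F1, F2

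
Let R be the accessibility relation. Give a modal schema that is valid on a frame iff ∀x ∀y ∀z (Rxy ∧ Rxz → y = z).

◇q → □q

This is partial functionality; the standard corresponding axiom is CD: ◇q → □q.
Suppose ◇q→□q is valid. Take Rxy, Rxz and set V(q)={y}. Then ◇q at x, so □q at x, so q at z, i.e. z=y.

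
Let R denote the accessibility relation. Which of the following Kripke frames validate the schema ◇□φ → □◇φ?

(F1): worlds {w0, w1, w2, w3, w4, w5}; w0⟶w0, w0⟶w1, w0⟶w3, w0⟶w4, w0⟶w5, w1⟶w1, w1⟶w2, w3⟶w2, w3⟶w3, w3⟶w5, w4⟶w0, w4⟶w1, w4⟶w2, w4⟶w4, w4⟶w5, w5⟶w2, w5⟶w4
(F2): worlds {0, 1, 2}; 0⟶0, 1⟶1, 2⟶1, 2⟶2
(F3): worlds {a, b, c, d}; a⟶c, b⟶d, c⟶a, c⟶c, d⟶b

The schema corresponds to convergence: ∀x ∀y ∀z (Rxy ∧ Rxz → ∃w (Ryw ∧ Rzw)).
(F1): fails — Rw1w1 and Rw1w2 but w1 and w2 have no common successor.
(F2): condition met.
(F3): condition met.
Valid on: (F2), (F3).

(F2), (F3)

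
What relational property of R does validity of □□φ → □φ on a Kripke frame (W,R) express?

Suppose □□φ→□φ is valid. Take Rxy and set V(φ)={w : xR²w}. Then □□φ at x, so □φ at x, so φ at y, i.e. ∃z(Rxz∧Rzy).

density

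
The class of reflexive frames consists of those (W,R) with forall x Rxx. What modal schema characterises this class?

□q → q

The condition is reflexivity. The T schema □q → q defines it.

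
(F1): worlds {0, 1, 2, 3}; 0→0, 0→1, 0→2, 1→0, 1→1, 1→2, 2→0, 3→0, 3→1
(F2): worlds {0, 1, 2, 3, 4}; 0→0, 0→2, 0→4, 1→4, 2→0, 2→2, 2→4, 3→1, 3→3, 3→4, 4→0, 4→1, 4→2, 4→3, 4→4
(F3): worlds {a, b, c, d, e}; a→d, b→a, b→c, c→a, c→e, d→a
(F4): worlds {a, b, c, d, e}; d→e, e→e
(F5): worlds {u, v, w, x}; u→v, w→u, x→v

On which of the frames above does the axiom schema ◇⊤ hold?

(F1), (F2)

This is the axiom for seriality; its first-order frame correspondent is ∀x ∃y Rxy.
(F1): satisfies the condition.
(F2): satisfies the condition.
(F3): fails — world e has no successor.
(F4): fails — world a has no successor.
(F5): fails — world v has no successor.
Valid on: (F1), (F2).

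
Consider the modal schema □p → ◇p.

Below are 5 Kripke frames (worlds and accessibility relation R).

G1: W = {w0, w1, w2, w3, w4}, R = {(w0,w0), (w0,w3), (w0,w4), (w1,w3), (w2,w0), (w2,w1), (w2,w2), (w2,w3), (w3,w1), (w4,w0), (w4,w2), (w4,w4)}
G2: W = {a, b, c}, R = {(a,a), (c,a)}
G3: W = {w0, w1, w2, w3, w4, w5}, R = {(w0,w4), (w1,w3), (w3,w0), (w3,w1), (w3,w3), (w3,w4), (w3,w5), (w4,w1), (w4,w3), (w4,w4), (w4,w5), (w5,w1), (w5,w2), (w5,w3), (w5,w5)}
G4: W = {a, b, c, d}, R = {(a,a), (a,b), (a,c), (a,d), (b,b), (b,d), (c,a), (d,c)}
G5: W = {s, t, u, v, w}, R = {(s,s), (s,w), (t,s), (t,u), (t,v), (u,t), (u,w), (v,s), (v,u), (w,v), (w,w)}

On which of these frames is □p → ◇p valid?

G1, G4, G5

Frame correspondent (Sahlqvist): ∀x ∃y Rxy — i.e. seriality.
G1: satisfies the condition.
G2: fails — world b has no successor.
G3: fails — world w2 has no successor.
G4: satisfies the condition.
G5: satisfies the condition.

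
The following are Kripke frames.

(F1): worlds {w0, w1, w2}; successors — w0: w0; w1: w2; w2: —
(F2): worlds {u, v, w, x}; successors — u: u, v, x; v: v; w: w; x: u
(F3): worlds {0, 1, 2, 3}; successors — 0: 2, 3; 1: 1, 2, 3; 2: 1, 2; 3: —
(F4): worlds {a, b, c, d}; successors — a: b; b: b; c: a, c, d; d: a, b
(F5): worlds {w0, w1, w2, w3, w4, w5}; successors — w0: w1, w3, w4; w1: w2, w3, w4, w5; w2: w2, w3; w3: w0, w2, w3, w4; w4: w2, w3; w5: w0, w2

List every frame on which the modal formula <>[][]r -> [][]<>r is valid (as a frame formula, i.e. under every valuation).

(F1), (F5)

The schema corresponds to a generalized confluence (Geach) condition: forall x forall y forall z ((xRy & x R^2 z) -> exists w (y R^2 w & zRw)).
(F1): ✓.
(F2): fails — uRv, uR²x but no t with vR²t and xRt.
(F3): fails — 0R3, 0R²1 but no w with 3R²w and 1Rw.
(F4): fails — cRa, cR²c but no w with aR²w and cRw.
(F5): ✓.
Valid on: (F1), (F5).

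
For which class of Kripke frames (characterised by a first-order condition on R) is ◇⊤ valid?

◇⊤ holds at w iff w has a successor, so frame-validity of ◇⊤ is exactly seriality. Equivalently via □r → ◇r:
Suppose □r→◇r is valid. At any x set V(r)=W. Then □r at x, so ◇r at x, so x has a successor.
Conversely, on a frame with seriality the schema holds at every world under every valuation.
So the correspondent is seriality.

seriality: ∀x ∃y Rxy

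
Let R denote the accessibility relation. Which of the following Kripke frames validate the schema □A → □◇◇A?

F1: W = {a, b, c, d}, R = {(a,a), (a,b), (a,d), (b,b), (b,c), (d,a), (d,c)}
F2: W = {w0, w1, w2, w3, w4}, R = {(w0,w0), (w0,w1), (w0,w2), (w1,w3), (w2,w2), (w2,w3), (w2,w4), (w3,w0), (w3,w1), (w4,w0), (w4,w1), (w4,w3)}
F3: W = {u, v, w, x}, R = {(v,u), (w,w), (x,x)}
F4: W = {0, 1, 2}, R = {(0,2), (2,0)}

F2, F4

Frame correspondent (Sahlqvist): ∀x ∀z (xRz → ∃w (xRw ∧ zR²w)) — i.e. a generalized confluence (Geach) condition.
F1: fails — bRc but no w with bRw and cR²w.
F2: satisfies the condition.
F3: fails — vRu but no t with vRt and uR²t.
F4: satisfies the condition.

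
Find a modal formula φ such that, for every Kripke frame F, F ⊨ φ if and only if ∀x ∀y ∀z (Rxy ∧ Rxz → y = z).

◇q → □q

This is partial functionality; the standard corresponding axiom is CD: ◇q → □q.
Suppose ◇q→□q is valid. Take Rxy, Rxz and set V(q)={y}. Then ◇q at x, so □q at x, so q at z, i.e. z=y.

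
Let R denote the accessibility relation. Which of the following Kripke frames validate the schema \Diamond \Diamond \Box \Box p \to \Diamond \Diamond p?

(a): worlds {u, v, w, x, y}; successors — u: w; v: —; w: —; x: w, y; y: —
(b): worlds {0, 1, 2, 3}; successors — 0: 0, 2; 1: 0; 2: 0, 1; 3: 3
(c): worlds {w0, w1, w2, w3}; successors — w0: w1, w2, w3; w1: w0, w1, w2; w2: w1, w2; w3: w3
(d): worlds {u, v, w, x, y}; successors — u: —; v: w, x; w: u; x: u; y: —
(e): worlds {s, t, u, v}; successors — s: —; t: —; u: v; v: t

(a), (b), (c)

The schema corresponds to a generalized confluence (Geach) condition: \forall x \forall y (x R^2 y \to \exists w (y R^2 w \wedge x R^2 w)).
(a): satisfies the condition.
(b): satisfies the condition.
(c): satisfies the condition.
(d): fails — vR²u but no t with uR²t and vR²t.
(e): fails — uR²t but no w with tR²w and uR²w.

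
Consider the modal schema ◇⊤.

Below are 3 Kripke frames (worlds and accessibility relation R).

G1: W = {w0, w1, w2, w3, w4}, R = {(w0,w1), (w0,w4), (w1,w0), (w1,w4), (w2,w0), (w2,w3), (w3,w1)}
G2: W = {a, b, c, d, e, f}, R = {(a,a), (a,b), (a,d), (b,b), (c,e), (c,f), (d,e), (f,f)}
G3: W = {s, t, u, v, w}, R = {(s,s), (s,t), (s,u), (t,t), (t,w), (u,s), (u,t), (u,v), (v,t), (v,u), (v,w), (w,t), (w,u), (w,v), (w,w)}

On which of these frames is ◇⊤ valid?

G3

Frame correspondent (Sahlqvist): ∀x ∃y Rxy — i.e. seriality.
G1: fails — world w4 has no successor.
G2: fails — world e has no successor.
G3: ✓.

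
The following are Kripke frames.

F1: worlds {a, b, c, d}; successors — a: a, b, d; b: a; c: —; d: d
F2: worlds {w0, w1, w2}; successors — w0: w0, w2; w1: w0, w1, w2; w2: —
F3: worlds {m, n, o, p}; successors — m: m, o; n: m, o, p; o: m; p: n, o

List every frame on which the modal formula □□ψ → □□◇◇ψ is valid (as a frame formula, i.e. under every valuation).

F1, F3

Frame correspondent (Sahlqvist): ∀x ∀z (xR²z → ∃w (xR²w ∧ zR²w)) — i.e. a generalized confluence (Geach) condition.
F1: satisfies the condition.
F2: fails — w0R²w2 but no w with w0R²w and w2R²w.
F3: satisfies the condition.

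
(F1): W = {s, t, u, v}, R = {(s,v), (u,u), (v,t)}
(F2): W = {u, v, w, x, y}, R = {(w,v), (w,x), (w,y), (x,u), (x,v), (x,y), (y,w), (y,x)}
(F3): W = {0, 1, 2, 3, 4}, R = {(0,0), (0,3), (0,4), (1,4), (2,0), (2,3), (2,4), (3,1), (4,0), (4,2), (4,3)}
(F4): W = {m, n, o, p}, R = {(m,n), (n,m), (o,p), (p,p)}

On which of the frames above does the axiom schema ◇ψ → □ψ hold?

Frame correspondent (Sahlqvist): ∀x ∀y ∀z (Rxy ∧ Rxz → y = z) — i.e. partial functionality.
(F1): ✓.
(F2): fails — w sees both v and x.
(F3): fails — 0 sees both 0 and 3.
(F4): ✓.

(F1), (F4)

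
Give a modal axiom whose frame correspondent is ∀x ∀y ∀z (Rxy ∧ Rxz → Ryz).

This is the Euclidean property; the standard corresponding axiom is 5: ◇p → □◇p.
Suppose ◇p→□◇p is valid. Take Rxy, Rxz and set V(p)={y}. Then ◇p at x, so □◇p at x, so ◇p at z, so some w with Rzw has p; w=y, i.e. Rzy. By symmetry of the argument, Ryz.

◇p → □◇p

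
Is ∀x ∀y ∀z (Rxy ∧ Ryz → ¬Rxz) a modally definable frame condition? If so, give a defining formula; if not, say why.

If a class were modally definable it would be closed under surjective bounded morphisms (Goldblatt–Thomason).
The 7-cycle (worlds 0,1,2,3,4,5,6 with 0→1→2→3→4→5→6→0) is intransitive. Mapping every world to a single reflexive point • is a surjective bounded morphism; the reflexive point is not intransitive (R••∧R•• but R••).
So the class is not modally definable.

No — not modally definable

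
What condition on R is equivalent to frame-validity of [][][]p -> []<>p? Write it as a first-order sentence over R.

forall x forall z (xRz -> exists w (x R^3 w & zRw))

This is a Sahlqvist (Geach-type) schema ◇^0□^3p → □^1◇^1p.
Minimal-valuation argument: fix x; take any y with xR^0y and any z with xR^1z. Set V(p) to the set of worlds R-reachable from y in exactly 3 steps. Then □^3p holds at y, so the antecedent holds at x; validity forces ◇^1p at z, giving a w with zR^1w and yR^3w.
First-order correspondent: forall x forall z (xRz -> exists w (x R^3 w & zRw)).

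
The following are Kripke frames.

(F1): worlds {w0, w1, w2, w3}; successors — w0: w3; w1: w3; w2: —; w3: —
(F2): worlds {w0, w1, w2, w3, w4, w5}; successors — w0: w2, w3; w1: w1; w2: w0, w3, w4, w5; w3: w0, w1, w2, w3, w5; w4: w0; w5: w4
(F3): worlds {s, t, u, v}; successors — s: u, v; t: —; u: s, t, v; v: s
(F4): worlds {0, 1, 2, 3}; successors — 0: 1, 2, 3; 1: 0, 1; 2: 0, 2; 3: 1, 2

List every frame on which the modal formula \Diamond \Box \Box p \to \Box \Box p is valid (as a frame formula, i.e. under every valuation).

This is the axiom for a generalized confluence (Geach) condition; its first-order frame correspondent is \forall x \forall y \forall z ((xRy \wedge x R^2 z) \to \exists w (y R^2 w \wedge z = w)).
(F1): condition met.
(F2): fails — w2Rw4, w2R²w0 but no w with w4R²w and w0=w.
(F3): fails — sRu, sR²t but no w with uR²w and t=w.
(F4): fails — 1R0, 1R²3 but no w with 0R²w and 3=w.

(F1)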